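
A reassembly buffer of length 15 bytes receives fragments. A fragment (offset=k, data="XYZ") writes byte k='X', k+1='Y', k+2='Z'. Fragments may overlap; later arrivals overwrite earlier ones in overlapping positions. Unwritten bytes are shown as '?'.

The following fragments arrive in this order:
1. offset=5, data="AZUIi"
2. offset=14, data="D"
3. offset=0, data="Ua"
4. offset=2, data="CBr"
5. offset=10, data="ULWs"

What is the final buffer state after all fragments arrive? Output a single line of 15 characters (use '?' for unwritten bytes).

Answer: UaCBrAZUIiULWsD

Derivation:
Fragment 1: offset=5 data="AZUIi" -> buffer=?????AZUIi?????
Fragment 2: offset=14 data="D" -> buffer=?????AZUIi????D
Fragment 3: offset=0 data="Ua" -> buffer=Ua???AZUIi????D
Fragment 4: offset=2 data="CBr" -> buffer=UaCBrAZUIi????D
Fragment 5: offset=10 data="ULWs" -> buffer=UaCBrAZUIiULWsD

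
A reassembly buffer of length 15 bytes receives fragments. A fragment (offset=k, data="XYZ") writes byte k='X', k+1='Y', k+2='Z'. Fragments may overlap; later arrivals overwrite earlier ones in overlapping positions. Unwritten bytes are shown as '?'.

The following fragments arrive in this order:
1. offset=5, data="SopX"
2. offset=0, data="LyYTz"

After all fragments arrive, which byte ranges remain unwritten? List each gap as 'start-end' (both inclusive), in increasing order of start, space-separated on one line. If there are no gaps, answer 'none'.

Answer: 9-14

Derivation:
Fragment 1: offset=5 len=4
Fragment 2: offset=0 len=5
Gaps: 9-14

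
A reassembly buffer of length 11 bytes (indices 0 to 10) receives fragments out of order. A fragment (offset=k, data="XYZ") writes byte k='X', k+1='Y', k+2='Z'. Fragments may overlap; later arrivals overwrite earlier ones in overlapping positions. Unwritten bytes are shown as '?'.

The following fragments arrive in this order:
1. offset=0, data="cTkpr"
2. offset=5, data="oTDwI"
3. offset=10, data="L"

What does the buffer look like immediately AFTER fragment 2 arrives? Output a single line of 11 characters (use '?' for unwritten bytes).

Answer: cTkproTDwI?

Derivation:
Fragment 1: offset=0 data="cTkpr" -> buffer=cTkpr??????
Fragment 2: offset=5 data="oTDwI" -> buffer=cTkproTDwI?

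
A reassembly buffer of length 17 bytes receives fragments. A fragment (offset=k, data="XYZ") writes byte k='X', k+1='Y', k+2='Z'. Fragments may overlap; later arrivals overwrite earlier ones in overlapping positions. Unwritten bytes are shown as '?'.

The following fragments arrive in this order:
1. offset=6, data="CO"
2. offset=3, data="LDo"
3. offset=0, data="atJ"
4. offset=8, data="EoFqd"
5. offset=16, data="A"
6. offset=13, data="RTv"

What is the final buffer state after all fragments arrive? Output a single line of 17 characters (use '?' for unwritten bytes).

Answer: atJLDoCOEoFqdRTvA

Derivation:
Fragment 1: offset=6 data="CO" -> buffer=??????CO?????????
Fragment 2: offset=3 data="LDo" -> buffer=???LDoCO?????????
Fragment 3: offset=0 data="atJ" -> buffer=atJLDoCO?????????
Fragment 4: offset=8 data="EoFqd" -> buffer=atJLDoCOEoFqd????
Fragment 5: offset=16 data="A" -> buffer=atJLDoCOEoFqd???A
Fragment 6: offset=13 data="RTv" -> buffer=atJLDoCOEoFqdRTvA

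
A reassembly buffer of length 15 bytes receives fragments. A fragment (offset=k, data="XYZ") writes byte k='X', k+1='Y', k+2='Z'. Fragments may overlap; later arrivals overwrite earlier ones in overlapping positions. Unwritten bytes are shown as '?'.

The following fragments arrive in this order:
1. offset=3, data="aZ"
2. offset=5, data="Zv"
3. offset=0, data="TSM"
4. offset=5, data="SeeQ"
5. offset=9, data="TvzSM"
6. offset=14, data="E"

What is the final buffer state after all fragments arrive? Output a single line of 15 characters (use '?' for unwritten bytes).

Fragment 1: offset=3 data="aZ" -> buffer=???aZ??????????
Fragment 2: offset=5 data="Zv" -> buffer=???aZZv????????
Fragment 3: offset=0 data="TSM" -> buffer=TSMaZZv????????
Fragment 4: offset=5 data="SeeQ" -> buffer=TSMaZSeeQ??????
Fragment 5: offset=9 data="TvzSM" -> buffer=TSMaZSeeQTvzSM?
Fragment 6: offset=14 data="E" -> buffer=TSMaZSeeQTvzSME

Answer: TSMaZSeeQTvzSME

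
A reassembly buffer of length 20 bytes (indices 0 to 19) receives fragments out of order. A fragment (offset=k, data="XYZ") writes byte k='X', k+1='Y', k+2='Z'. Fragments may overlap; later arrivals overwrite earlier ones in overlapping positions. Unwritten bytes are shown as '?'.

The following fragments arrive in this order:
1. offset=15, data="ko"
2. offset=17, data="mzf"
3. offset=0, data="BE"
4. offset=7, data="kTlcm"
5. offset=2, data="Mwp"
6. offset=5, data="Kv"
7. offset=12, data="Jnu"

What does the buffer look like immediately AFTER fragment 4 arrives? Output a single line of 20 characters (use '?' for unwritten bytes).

Answer: BE?????kTlcm???komzf

Derivation:
Fragment 1: offset=15 data="ko" -> buffer=???????????????ko???
Fragment 2: offset=17 data="mzf" -> buffer=???????????????komzf
Fragment 3: offset=0 data="BE" -> buffer=BE?????????????komzf
Fragment 4: offset=7 data="kTlcm" -> buffer=BE?????kTlcm???komzf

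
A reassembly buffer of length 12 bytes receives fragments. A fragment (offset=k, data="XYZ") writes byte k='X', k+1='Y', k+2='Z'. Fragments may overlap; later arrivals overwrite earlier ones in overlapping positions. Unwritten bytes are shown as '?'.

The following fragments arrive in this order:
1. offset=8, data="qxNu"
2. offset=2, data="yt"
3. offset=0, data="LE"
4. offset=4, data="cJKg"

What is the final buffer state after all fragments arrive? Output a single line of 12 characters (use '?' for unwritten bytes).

Fragment 1: offset=8 data="qxNu" -> buffer=????????qxNu
Fragment 2: offset=2 data="yt" -> buffer=??yt????qxNu
Fragment 3: offset=0 data="LE" -> buffer=LEyt????qxNu
Fragment 4: offset=4 data="cJKg" -> buffer=LEytcJKgqxNu

Answer: LEytcJKgqxNu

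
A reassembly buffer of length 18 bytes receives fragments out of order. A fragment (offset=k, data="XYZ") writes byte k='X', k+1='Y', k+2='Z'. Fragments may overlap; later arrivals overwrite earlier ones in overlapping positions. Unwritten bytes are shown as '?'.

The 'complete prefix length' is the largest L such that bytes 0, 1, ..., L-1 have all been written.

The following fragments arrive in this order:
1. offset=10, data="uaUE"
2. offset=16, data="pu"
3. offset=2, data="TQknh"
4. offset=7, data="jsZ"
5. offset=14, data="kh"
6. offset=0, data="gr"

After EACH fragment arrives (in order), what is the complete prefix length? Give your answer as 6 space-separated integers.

Answer: 0 0 0 0 0 18

Derivation:
Fragment 1: offset=10 data="uaUE" -> buffer=??????????uaUE???? -> prefix_len=0
Fragment 2: offset=16 data="pu" -> buffer=??????????uaUE??pu -> prefix_len=0
Fragment 3: offset=2 data="TQknh" -> buffer=??TQknh???uaUE??pu -> prefix_len=0
Fragment 4: offset=7 data="jsZ" -> buffer=??TQknhjsZuaUE??pu -> prefix_len=0
Fragment 5: offset=14 data="kh" -> buffer=??TQknhjsZuaUEkhpu -> prefix_len=0
Fragment 6: offset=0 data="gr" -> buffer=grTQknhjsZuaUEkhpu -> prefix_len=18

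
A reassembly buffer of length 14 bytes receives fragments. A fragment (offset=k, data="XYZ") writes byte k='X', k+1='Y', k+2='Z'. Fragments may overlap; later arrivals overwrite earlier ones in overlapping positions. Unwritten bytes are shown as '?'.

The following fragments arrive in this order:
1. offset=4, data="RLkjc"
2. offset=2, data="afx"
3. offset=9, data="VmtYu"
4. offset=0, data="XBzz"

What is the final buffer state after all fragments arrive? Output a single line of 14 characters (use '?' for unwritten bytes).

Answer: XBzzxLkjcVmtYu

Derivation:
Fragment 1: offset=4 data="RLkjc" -> buffer=????RLkjc?????
Fragment 2: offset=2 data="afx" -> buffer=??afxLkjc?????
Fragment 3: offset=9 data="VmtYu" -> buffer=??afxLkjcVmtYu
Fragment 4: offset=0 data="XBzz" -> buffer=XBzzxLkjcVmtYu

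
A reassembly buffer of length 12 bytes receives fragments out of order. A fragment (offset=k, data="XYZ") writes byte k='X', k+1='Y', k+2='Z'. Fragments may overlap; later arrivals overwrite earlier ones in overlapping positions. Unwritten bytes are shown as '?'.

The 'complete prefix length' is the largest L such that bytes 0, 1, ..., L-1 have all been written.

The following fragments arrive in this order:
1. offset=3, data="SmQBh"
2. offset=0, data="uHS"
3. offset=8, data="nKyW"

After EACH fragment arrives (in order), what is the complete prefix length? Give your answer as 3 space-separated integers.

Fragment 1: offset=3 data="SmQBh" -> buffer=???SmQBh???? -> prefix_len=0
Fragment 2: offset=0 data="uHS" -> buffer=uHSSmQBh???? -> prefix_len=8
Fragment 3: offset=8 data="nKyW" -> buffer=uHSSmQBhnKyW -> prefix_len=12

Answer: 0 8 12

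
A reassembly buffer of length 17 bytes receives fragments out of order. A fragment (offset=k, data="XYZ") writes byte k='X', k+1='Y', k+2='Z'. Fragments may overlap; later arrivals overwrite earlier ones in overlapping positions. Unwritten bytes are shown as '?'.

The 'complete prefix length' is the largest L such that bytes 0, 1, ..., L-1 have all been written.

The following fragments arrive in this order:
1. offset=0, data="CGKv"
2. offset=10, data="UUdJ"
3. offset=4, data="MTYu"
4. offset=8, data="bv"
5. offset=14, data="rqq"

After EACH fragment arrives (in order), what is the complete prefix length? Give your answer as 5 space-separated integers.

Fragment 1: offset=0 data="CGKv" -> buffer=CGKv????????????? -> prefix_len=4
Fragment 2: offset=10 data="UUdJ" -> buffer=CGKv??????UUdJ??? -> prefix_len=4
Fragment 3: offset=4 data="MTYu" -> buffer=CGKvMTYu??UUdJ??? -> prefix_len=8
Fragment 4: offset=8 data="bv" -> buffer=CGKvMTYubvUUdJ??? -> prefix_len=14
Fragment 5: offset=14 data="rqq" -> buffer=CGKvMTYubvUUdJrqq -> prefix_len=17

Answer: 4 4 8 14 17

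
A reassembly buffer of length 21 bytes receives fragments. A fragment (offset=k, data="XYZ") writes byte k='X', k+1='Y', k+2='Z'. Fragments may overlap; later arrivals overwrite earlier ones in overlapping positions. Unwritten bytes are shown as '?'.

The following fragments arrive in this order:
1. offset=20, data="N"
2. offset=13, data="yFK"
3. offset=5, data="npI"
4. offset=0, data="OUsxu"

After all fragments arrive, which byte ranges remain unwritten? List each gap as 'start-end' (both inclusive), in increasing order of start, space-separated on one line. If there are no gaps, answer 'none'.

Answer: 8-12 16-19

Derivation:
Fragment 1: offset=20 len=1
Fragment 2: offset=13 len=3
Fragment 3: offset=5 len=3
Fragment 4: offset=0 len=5
Gaps: 8-12 16-19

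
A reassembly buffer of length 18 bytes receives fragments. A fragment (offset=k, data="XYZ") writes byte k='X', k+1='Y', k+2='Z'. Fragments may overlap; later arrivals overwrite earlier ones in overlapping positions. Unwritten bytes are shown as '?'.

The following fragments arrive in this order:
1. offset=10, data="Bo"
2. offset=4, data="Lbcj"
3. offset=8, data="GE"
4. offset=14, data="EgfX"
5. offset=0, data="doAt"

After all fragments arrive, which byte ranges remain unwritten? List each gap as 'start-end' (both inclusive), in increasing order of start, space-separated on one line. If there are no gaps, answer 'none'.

Answer: 12-13

Derivation:
Fragment 1: offset=10 len=2
Fragment 2: offset=4 len=4
Fragment 3: offset=8 len=2
Fragment 4: offset=14 len=4
Fragment 5: offset=0 len=4
Gaps: 12-13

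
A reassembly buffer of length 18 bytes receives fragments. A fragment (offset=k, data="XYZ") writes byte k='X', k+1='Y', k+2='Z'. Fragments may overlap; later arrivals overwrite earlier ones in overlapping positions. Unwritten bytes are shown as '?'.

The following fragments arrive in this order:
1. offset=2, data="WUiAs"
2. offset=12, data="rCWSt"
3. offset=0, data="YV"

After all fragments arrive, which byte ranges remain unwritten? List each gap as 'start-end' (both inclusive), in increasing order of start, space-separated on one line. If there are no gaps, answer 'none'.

Answer: 7-11 17-17

Derivation:
Fragment 1: offset=2 len=5
Fragment 2: offset=12 len=5
Fragment 3: offset=0 len=2
Gaps: 7-11 17-17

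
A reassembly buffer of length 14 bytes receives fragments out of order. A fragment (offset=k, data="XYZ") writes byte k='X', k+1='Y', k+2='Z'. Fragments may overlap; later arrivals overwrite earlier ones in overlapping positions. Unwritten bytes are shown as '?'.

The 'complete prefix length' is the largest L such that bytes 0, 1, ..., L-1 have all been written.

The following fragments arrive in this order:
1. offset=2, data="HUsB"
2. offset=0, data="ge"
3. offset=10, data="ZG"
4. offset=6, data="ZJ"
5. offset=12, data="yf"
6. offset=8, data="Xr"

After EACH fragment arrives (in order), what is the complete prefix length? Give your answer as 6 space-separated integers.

Answer: 0 6 6 8 8 14

Derivation:
Fragment 1: offset=2 data="HUsB" -> buffer=??HUsB???????? -> prefix_len=0
Fragment 2: offset=0 data="ge" -> buffer=geHUsB???????? -> prefix_len=6
Fragment 3: offset=10 data="ZG" -> buffer=geHUsB????ZG?? -> prefix_len=6
Fragment 4: offset=6 data="ZJ" -> buffer=geHUsBZJ??ZG?? -> prefix_len=8
Fragment 5: offset=12 data="yf" -> buffer=geHUsBZJ??ZGyf -> prefix_len=8
Fragment 6: offset=8 data="Xr" -> buffer=geHUsBZJXrZGyf -> prefix_len=14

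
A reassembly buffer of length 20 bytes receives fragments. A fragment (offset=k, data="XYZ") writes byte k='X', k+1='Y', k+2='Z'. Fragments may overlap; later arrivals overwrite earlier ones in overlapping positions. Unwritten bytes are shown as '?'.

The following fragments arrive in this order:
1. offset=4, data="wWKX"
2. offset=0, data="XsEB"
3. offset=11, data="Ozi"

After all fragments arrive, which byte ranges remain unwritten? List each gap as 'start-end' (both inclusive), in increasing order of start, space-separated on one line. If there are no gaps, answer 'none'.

Fragment 1: offset=4 len=4
Fragment 2: offset=0 len=4
Fragment 3: offset=11 len=3
Gaps: 8-10 14-19

Answer: 8-10 14-19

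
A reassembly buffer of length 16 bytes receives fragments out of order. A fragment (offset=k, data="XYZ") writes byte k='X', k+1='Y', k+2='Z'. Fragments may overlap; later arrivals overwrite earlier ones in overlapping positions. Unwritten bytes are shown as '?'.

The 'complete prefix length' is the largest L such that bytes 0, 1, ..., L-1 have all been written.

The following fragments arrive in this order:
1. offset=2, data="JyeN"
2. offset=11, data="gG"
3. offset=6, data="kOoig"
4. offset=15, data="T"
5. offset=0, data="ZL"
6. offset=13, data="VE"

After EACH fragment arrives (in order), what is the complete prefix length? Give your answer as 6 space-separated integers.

Answer: 0 0 0 0 13 16

Derivation:
Fragment 1: offset=2 data="JyeN" -> buffer=??JyeN?????????? -> prefix_len=0
Fragment 2: offset=11 data="gG" -> buffer=??JyeN?????gG??? -> prefix_len=0
Fragment 3: offset=6 data="kOoig" -> buffer=??JyeNkOoiggG??? -> prefix_len=0
Fragment 4: offset=15 data="T" -> buffer=??JyeNkOoiggG??T -> prefix_len=0
Fragment 5: offset=0 data="ZL" -> buffer=ZLJyeNkOoiggG??T -> prefix_len=13
Fragment 6: offset=13 data="VE" -> buffer=ZLJyeNkOoiggGVET -> prefix_len=16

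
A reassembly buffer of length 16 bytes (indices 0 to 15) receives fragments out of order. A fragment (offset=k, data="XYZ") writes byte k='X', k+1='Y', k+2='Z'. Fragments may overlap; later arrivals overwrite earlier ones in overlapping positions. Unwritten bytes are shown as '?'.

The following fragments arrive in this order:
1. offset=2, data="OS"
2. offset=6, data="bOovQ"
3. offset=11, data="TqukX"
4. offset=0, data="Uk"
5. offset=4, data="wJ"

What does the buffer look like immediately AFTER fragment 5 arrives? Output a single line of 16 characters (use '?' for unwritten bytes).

Answer: UkOSwJbOovQTqukX

Derivation:
Fragment 1: offset=2 data="OS" -> buffer=??OS????????????
Fragment 2: offset=6 data="bOovQ" -> buffer=??OS??bOovQ?????
Fragment 3: offset=11 data="TqukX" -> buffer=??OS??bOovQTqukX
Fragment 4: offset=0 data="Uk" -> buffer=UkOS??bOovQTqukX
Fragment 5: offset=4 data="wJ" -> buffer=UkOSwJbOovQTqukX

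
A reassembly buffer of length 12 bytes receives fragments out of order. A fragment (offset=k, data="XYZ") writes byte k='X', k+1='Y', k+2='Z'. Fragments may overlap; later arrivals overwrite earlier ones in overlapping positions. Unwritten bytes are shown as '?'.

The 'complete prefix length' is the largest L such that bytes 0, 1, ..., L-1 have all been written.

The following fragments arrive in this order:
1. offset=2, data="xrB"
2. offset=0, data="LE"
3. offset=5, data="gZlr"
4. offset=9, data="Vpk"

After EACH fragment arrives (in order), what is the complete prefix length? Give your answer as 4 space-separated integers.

Fragment 1: offset=2 data="xrB" -> buffer=??xrB??????? -> prefix_len=0
Fragment 2: offset=0 data="LE" -> buffer=LExrB??????? -> prefix_len=5
Fragment 3: offset=5 data="gZlr" -> buffer=LExrBgZlr??? -> prefix_len=9
Fragment 4: offset=9 data="Vpk" -> buffer=LExrBgZlrVpk -> prefix_len=12

Answer: 0 5 9 12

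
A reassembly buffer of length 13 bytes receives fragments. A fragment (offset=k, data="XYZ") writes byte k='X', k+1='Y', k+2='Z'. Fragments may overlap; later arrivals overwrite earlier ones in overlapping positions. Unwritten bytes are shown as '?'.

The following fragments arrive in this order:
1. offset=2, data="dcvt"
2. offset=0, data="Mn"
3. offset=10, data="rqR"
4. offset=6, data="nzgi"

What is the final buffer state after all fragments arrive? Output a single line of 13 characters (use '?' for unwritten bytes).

Fragment 1: offset=2 data="dcvt" -> buffer=??dcvt???????
Fragment 2: offset=0 data="Mn" -> buffer=Mndcvt???????
Fragment 3: offset=10 data="rqR" -> buffer=Mndcvt????rqR
Fragment 4: offset=6 data="nzgi" -> buffer=MndcvtnzgirqR

Answer: MndcvtnzgirqR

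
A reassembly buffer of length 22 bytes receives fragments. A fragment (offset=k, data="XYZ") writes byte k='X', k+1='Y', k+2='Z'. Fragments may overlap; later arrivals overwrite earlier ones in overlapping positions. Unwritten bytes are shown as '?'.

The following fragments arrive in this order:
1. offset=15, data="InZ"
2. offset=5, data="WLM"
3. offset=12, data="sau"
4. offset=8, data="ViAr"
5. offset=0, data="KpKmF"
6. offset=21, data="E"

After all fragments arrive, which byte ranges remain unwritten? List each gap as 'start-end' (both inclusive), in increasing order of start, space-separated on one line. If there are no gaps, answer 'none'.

Fragment 1: offset=15 len=3
Fragment 2: offset=5 len=3
Fragment 3: offset=12 len=3
Fragment 4: offset=8 len=4
Fragment 5: offset=0 len=5
Fragment 6: offset=21 len=1
Gaps: 18-20

Answer: 18-20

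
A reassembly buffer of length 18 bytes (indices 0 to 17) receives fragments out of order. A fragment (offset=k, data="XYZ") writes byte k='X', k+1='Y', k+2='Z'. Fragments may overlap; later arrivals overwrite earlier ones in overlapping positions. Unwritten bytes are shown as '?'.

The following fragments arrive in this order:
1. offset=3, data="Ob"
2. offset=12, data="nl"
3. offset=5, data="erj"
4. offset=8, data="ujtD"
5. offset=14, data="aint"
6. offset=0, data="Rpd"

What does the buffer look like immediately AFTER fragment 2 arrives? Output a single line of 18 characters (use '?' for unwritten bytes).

Fragment 1: offset=3 data="Ob" -> buffer=???Ob?????????????
Fragment 2: offset=12 data="nl" -> buffer=???Ob???????nl????

Answer: ???Ob???????nl????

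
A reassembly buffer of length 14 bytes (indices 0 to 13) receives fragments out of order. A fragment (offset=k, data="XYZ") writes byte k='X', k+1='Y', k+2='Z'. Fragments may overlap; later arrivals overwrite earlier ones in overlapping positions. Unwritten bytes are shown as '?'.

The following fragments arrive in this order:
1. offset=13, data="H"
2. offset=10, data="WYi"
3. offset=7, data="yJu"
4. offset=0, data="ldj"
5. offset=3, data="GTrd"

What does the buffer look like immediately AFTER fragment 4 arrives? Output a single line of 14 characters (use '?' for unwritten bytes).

Answer: ldj????yJuWYiH

Derivation:
Fragment 1: offset=13 data="H" -> buffer=?????????????H
Fragment 2: offset=10 data="WYi" -> buffer=??????????WYiH
Fragment 3: offset=7 data="yJu" -> buffer=???????yJuWYiH
Fragment 4: offset=0 data="ldj" -> buffer=ldj????yJuWYiH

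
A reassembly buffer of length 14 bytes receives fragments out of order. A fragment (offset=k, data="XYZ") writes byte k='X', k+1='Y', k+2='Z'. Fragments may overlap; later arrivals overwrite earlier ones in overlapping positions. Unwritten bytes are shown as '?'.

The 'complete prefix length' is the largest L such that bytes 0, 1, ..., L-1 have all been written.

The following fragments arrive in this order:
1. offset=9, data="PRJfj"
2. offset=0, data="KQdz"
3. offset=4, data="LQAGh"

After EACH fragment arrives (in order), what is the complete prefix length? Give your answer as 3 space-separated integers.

Answer: 0 4 14

Derivation:
Fragment 1: offset=9 data="PRJfj" -> buffer=?????????PRJfj -> prefix_len=0
Fragment 2: offset=0 data="KQdz" -> buffer=KQdz?????PRJfj -> prefix_len=4
Fragment 3: offset=4 data="LQAGh" -> buffer=KQdzLQAGhPRJfj -> prefix_len=14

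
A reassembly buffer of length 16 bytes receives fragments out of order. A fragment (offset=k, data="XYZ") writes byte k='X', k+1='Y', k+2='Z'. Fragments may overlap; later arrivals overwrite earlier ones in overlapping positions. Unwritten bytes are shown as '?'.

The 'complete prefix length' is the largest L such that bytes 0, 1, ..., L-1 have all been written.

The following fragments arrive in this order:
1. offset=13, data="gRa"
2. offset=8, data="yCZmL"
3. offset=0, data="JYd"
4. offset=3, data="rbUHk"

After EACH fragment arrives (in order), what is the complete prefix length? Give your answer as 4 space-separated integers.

Fragment 1: offset=13 data="gRa" -> buffer=?????????????gRa -> prefix_len=0
Fragment 2: offset=8 data="yCZmL" -> buffer=????????yCZmLgRa -> prefix_len=0
Fragment 3: offset=0 data="JYd" -> buffer=JYd?????yCZmLgRa -> prefix_len=3
Fragment 4: offset=3 data="rbUHk" -> buffer=JYdrbUHkyCZmLgRa -> prefix_len=16

Answer: 0 0 3 16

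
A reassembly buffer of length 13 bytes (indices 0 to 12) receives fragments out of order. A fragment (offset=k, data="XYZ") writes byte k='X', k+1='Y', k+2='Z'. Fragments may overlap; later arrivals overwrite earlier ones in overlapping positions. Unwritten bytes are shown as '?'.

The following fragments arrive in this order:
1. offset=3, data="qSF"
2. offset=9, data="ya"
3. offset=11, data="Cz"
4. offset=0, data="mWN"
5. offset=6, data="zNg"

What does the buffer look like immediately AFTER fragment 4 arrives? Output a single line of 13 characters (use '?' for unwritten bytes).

Answer: mWNqSF???yaCz

Derivation:
Fragment 1: offset=3 data="qSF" -> buffer=???qSF???????
Fragment 2: offset=9 data="ya" -> buffer=???qSF???ya??
Fragment 3: offset=11 data="Cz" -> buffer=???qSF???yaCz
Fragment 4: offset=0 data="mWN" -> buffer=mWNqSF???yaCz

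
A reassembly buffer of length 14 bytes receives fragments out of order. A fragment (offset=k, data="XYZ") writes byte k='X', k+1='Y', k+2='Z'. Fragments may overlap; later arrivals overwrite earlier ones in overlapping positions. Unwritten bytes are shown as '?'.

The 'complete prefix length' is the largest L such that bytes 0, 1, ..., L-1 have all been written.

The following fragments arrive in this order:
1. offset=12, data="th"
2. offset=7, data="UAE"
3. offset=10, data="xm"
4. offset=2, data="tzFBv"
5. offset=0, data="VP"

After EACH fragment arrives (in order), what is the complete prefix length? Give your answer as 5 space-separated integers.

Fragment 1: offset=12 data="th" -> buffer=????????????th -> prefix_len=0
Fragment 2: offset=7 data="UAE" -> buffer=???????UAE??th -> prefix_len=0
Fragment 3: offset=10 data="xm" -> buffer=???????UAExmth -> prefix_len=0
Fragment 4: offset=2 data="tzFBv" -> buffer=??tzFBvUAExmth -> prefix_len=0
Fragment 5: offset=0 data="VP" -> buffer=VPtzFBvUAExmth -> prefix_len=14

Answer: 0 0 0 0 14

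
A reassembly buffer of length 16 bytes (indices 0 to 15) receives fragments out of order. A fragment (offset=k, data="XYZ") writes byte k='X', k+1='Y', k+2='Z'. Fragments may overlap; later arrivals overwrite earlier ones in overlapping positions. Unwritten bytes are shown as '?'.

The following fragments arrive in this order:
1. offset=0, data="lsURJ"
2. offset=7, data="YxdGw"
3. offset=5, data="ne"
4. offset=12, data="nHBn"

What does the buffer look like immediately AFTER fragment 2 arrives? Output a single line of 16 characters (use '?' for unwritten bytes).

Fragment 1: offset=0 data="lsURJ" -> buffer=lsURJ???????????
Fragment 2: offset=7 data="YxdGw" -> buffer=lsURJ??YxdGw????

Answer: lsURJ??YxdGw????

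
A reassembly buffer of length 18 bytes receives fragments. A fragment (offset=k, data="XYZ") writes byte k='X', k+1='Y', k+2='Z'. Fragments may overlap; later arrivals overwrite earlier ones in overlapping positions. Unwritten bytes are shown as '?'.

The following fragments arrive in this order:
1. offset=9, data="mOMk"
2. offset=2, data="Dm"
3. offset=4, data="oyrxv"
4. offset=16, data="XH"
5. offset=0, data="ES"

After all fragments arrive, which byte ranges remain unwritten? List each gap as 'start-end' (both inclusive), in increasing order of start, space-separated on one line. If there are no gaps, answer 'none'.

Fragment 1: offset=9 len=4
Fragment 2: offset=2 len=2
Fragment 3: offset=4 len=5
Fragment 4: offset=16 len=2
Fragment 5: offset=0 len=2
Gaps: 13-15

Answer: 13-15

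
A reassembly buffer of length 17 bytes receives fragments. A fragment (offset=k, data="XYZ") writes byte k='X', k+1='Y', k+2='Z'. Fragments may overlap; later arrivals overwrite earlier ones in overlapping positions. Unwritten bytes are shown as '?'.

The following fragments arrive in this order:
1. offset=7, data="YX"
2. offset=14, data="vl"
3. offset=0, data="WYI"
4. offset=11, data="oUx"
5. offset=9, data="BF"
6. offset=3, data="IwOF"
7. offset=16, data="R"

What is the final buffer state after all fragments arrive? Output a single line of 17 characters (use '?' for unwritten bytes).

Answer: WYIIwOFYXBFoUxvlR

Derivation:
Fragment 1: offset=7 data="YX" -> buffer=???????YX????????
Fragment 2: offset=14 data="vl" -> buffer=???????YX?????vl?
Fragment 3: offset=0 data="WYI" -> buffer=WYI????YX?????vl?
Fragment 4: offset=11 data="oUx" -> buffer=WYI????YX??oUxvl?
Fragment 5: offset=9 data="BF" -> buffer=WYI????YXBFoUxvl?
Fragment 6: offset=3 data="IwOF" -> buffer=WYIIwOFYXBFoUxvl?
Fragment 7: offset=16 data="R" -> buffer=WYIIwOFYXBFoUxvlR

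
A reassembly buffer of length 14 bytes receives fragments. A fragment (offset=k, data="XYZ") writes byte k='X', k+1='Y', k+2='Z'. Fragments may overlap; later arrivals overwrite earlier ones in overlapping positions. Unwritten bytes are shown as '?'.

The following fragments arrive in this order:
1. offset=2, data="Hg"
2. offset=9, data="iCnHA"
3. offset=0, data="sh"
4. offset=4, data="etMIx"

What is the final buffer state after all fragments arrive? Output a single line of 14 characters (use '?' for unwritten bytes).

Answer: shHgetMIxiCnHA

Derivation:
Fragment 1: offset=2 data="Hg" -> buffer=??Hg??????????
Fragment 2: offset=9 data="iCnHA" -> buffer=??Hg?????iCnHA
Fragment 3: offset=0 data="sh" -> buffer=shHg?????iCnHA
Fragment 4: offset=4 data="etMIx" -> buffer=shHgetMIxiCnHA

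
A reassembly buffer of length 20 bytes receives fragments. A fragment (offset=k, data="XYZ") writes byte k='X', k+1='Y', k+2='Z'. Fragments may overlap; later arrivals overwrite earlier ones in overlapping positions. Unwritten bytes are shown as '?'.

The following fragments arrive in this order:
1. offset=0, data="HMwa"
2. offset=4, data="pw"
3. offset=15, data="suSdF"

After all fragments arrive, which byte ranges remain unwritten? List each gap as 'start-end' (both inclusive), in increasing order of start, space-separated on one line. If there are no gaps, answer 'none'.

Fragment 1: offset=0 len=4
Fragment 2: offset=4 len=2
Fragment 3: offset=15 len=5
Gaps: 6-14

Answer: 6-14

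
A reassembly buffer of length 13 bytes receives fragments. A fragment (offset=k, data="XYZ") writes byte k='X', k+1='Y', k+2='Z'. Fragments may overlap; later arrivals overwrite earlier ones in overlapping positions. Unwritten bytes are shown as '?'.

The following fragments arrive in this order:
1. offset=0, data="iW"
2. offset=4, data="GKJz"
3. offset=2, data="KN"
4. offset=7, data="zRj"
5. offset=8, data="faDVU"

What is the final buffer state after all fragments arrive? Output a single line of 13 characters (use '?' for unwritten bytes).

Fragment 1: offset=0 data="iW" -> buffer=iW???????????
Fragment 2: offset=4 data="GKJz" -> buffer=iW??GKJz?????
Fragment 3: offset=2 data="KN" -> buffer=iWKNGKJz?????
Fragment 4: offset=7 data="zRj" -> buffer=iWKNGKJzRj???
Fragment 5: offset=8 data="faDVU" -> buffer=iWKNGKJzfaDVU

Answer: iWKNGKJzfaDVU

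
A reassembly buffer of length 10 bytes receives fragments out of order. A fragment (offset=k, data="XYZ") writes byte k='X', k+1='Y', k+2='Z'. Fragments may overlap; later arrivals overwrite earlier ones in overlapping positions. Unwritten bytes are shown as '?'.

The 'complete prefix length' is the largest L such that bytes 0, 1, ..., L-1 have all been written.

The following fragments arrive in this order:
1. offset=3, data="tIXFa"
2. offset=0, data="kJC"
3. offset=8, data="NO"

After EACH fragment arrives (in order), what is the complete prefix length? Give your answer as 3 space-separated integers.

Answer: 0 8 10

Derivation:
Fragment 1: offset=3 data="tIXFa" -> buffer=???tIXFa?? -> prefix_len=0
Fragment 2: offset=0 data="kJC" -> buffer=kJCtIXFa?? -> prefix_len=8
Fragment 3: offset=8 data="NO" -> buffer=kJCtIXFaNO -> prefix_len=10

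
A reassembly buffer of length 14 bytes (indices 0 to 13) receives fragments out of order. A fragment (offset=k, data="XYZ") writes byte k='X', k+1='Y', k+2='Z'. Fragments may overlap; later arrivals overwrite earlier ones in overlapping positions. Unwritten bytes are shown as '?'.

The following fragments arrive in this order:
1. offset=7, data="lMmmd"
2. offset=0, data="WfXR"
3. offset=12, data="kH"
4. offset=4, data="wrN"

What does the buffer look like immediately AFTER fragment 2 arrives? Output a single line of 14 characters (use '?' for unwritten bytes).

Answer: WfXR???lMmmd??

Derivation:
Fragment 1: offset=7 data="lMmmd" -> buffer=???????lMmmd??
Fragment 2: offset=0 data="WfXR" -> buffer=WfXR???lMmmd??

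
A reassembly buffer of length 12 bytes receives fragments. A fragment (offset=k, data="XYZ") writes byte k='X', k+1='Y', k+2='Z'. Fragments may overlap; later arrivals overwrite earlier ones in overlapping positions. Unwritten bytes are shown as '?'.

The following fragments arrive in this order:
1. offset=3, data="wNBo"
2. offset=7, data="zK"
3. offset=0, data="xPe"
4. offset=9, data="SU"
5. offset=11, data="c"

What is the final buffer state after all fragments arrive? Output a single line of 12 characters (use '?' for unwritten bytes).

Answer: xPewNBozKSUc

Derivation:
Fragment 1: offset=3 data="wNBo" -> buffer=???wNBo?????
Fragment 2: offset=7 data="zK" -> buffer=???wNBozK???
Fragment 3: offset=0 data="xPe" -> buffer=xPewNBozK???
Fragment 4: offset=9 data="SU" -> buffer=xPewNBozKSU?
Fragment 5: offset=11 data="c" -> buffer=xPewNBozKSUc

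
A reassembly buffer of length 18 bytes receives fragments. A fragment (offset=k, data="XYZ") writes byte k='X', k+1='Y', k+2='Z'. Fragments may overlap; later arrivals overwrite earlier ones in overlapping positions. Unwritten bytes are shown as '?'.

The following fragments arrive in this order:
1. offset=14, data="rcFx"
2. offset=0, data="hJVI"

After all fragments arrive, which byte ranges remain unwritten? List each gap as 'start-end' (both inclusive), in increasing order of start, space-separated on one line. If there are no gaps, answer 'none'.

Answer: 4-13

Derivation:
Fragment 1: offset=14 len=4
Fragment 2: offset=0 len=4
Gaps: 4-13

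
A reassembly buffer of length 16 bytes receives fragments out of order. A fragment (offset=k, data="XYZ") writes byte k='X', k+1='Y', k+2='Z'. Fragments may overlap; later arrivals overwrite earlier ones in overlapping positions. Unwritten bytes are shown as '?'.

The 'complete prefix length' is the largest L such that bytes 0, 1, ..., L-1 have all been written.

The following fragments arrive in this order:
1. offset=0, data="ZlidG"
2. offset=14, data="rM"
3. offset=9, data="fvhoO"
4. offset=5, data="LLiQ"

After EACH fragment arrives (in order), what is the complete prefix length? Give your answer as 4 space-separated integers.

Fragment 1: offset=0 data="ZlidG" -> buffer=ZlidG??????????? -> prefix_len=5
Fragment 2: offset=14 data="rM" -> buffer=ZlidG?????????rM -> prefix_len=5
Fragment 3: offset=9 data="fvhoO" -> buffer=ZlidG????fvhoOrM -> prefix_len=5
Fragment 4: offset=5 data="LLiQ" -> buffer=ZlidGLLiQfvhoOrM -> prefix_len=16

Answer: 5 5 5 16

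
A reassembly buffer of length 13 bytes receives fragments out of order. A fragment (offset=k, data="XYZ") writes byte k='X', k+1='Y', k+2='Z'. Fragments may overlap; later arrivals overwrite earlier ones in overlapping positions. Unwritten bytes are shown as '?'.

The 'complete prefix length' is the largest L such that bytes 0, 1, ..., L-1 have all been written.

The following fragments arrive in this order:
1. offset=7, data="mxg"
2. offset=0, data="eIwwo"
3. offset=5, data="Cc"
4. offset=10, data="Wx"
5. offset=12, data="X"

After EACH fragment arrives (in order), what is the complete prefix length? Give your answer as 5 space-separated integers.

Fragment 1: offset=7 data="mxg" -> buffer=???????mxg??? -> prefix_len=0
Fragment 2: offset=0 data="eIwwo" -> buffer=eIwwo??mxg??? -> prefix_len=5
Fragment 3: offset=5 data="Cc" -> buffer=eIwwoCcmxg??? -> prefix_len=10
Fragment 4: offset=10 data="Wx" -> buffer=eIwwoCcmxgWx? -> prefix_len=12
Fragment 5: offset=12 data="X" -> buffer=eIwwoCcmxgWxX -> prefix_len=13

Answer: 0 5 10 12 13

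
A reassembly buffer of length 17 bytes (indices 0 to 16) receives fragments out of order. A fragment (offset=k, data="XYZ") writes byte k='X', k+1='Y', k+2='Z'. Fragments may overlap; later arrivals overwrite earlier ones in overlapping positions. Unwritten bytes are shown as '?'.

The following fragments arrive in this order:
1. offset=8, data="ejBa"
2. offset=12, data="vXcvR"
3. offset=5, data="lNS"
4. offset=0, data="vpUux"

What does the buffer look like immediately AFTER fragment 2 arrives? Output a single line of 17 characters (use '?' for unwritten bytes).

Fragment 1: offset=8 data="ejBa" -> buffer=????????ejBa?????
Fragment 2: offset=12 data="vXcvR" -> buffer=????????ejBavXcvR

Answer: ????????ejBavXcvR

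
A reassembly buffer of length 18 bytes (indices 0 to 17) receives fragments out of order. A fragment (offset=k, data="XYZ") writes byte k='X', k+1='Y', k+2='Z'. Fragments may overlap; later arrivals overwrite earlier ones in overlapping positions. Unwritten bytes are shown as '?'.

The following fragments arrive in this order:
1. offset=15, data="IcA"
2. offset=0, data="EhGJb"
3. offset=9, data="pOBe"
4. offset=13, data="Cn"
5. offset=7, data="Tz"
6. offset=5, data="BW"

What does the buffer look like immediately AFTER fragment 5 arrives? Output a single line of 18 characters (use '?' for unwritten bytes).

Fragment 1: offset=15 data="IcA" -> buffer=???????????????IcA
Fragment 2: offset=0 data="EhGJb" -> buffer=EhGJb??????????IcA
Fragment 3: offset=9 data="pOBe" -> buffer=EhGJb????pOBe??IcA
Fragment 4: offset=13 data="Cn" -> buffer=EhGJb????pOBeCnIcA
Fragment 5: offset=7 data="Tz" -> buffer=EhGJb??TzpOBeCnIcA

Answer: EhGJb??TzpOBeCnIcA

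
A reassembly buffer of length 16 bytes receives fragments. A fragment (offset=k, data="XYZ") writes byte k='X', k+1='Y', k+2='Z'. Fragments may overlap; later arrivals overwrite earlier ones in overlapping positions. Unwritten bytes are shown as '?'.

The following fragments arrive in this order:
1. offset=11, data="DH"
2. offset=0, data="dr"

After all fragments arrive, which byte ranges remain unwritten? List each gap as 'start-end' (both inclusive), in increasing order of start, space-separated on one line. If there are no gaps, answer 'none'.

Answer: 2-10 13-15

Derivation:
Fragment 1: offset=11 len=2
Fragment 2: offset=0 len=2
Gaps: 2-10 13-15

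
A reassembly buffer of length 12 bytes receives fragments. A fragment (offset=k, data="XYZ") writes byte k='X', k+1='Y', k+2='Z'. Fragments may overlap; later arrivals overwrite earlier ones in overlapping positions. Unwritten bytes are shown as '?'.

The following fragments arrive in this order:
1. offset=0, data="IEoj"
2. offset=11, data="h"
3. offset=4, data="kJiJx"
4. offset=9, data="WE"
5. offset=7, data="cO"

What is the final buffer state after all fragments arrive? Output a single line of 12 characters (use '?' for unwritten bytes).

Fragment 1: offset=0 data="IEoj" -> buffer=IEoj????????
Fragment 2: offset=11 data="h" -> buffer=IEoj???????h
Fragment 3: offset=4 data="kJiJx" -> buffer=IEojkJiJx??h
Fragment 4: offset=9 data="WE" -> buffer=IEojkJiJxWEh
Fragment 5: offset=7 data="cO" -> buffer=IEojkJicOWEh

Answer: IEojkJicOWEh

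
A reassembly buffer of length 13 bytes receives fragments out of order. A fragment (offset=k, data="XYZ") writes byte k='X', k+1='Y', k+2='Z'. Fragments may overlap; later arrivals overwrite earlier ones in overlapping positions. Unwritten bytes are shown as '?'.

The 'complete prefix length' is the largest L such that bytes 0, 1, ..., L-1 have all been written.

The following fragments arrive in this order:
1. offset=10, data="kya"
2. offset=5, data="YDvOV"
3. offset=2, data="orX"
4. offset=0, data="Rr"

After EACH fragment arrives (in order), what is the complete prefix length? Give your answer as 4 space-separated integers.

Fragment 1: offset=10 data="kya" -> buffer=??????????kya -> prefix_len=0
Fragment 2: offset=5 data="YDvOV" -> buffer=?????YDvOVkya -> prefix_len=0
Fragment 3: offset=2 data="orX" -> buffer=??orXYDvOVkya -> prefix_len=0
Fragment 4: offset=0 data="Rr" -> buffer=RrorXYDvOVkya -> prefix_len=13

Answer: 0 0 0 13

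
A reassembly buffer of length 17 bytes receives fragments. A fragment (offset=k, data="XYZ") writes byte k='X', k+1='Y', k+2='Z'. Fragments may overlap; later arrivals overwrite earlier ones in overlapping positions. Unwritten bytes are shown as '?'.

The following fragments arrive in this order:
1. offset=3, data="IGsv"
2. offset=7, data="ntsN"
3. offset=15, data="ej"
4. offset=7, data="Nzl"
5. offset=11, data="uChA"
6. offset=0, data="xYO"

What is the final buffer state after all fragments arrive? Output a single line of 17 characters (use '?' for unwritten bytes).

Answer: xYOIGsvNzlNuChAej

Derivation:
Fragment 1: offset=3 data="IGsv" -> buffer=???IGsv??????????
Fragment 2: offset=7 data="ntsN" -> buffer=???IGsvntsN??????
Fragment 3: offset=15 data="ej" -> buffer=???IGsvntsN????ej
Fragment 4: offset=7 data="Nzl" -> buffer=???IGsvNzlN????ej
Fragment 5: offset=11 data="uChA" -> buffer=???IGsvNzlNuChAej
Fragment 6: offset=0 data="xYO" -> buffer=xYOIGsvNzlNuChAej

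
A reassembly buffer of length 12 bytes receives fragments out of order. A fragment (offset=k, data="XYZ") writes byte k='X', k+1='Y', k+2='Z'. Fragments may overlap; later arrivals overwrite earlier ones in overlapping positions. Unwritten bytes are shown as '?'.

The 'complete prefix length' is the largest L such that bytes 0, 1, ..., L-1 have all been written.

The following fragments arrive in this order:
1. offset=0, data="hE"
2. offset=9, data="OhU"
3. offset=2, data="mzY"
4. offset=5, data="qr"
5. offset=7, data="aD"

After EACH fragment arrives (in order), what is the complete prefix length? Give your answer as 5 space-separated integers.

Fragment 1: offset=0 data="hE" -> buffer=hE?????????? -> prefix_len=2
Fragment 2: offset=9 data="OhU" -> buffer=hE???????OhU -> prefix_len=2
Fragment 3: offset=2 data="mzY" -> buffer=hEmzY????OhU -> prefix_len=5
Fragment 4: offset=5 data="qr" -> buffer=hEmzYqr??OhU -> prefix_len=7
Fragment 5: offset=7 data="aD" -> buffer=hEmzYqraDOhU -> prefix_len=12

Answer: 2 2 5 7 12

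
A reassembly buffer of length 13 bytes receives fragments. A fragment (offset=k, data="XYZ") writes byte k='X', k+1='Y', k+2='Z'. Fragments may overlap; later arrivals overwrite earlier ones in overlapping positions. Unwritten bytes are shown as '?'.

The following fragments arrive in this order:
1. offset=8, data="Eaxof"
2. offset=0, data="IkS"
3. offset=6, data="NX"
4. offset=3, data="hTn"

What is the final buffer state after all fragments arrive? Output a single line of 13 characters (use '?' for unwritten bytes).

Answer: IkShTnNXEaxof

Derivation:
Fragment 1: offset=8 data="Eaxof" -> buffer=????????Eaxof
Fragment 2: offset=0 data="IkS" -> buffer=IkS?????Eaxof
Fragment 3: offset=6 data="NX" -> buffer=IkS???NXEaxof
Fragment 4: offset=3 data="hTn" -> buffer=IkShTnNXEaxof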